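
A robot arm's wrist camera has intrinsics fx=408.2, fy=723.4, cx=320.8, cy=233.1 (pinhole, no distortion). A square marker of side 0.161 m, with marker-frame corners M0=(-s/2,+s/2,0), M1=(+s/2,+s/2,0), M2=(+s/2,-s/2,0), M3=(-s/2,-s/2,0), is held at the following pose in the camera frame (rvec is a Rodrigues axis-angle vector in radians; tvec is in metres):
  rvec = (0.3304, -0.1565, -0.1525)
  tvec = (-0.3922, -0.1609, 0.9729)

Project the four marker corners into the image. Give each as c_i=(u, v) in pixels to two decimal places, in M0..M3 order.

c0=(130.66, 180.72) c1=(198.06, 161.71) c2=(182.71, 43.87) c3=(111.11, 61.38)

Intrinsics K: fx=408.2, fy=723.4, cx=320.8, cy=233.1
Marker side s = 0.161 m; corners in marker frame (Z=0):
  M0 = (-0.0805, +0.0805, 0)
  M1 = (+0.0805, +0.0805, 0)
  M2 = (+0.0805, -0.0805, 0)
  M3 = (-0.0805, -0.0805, 0)
rvec = (0.3304, -0.1565, -0.1525), |rvec| = θ = 0.39612 rad = 22.696°
Rodrigues: sinθ=0.38584, 1−cosθ=0.07744; R = I + sinθ·[k]× + (1−cosθ)·[k]×²:
    [+0.97644 +0.12303 -0.17730]
    [-0.17406 +0.93465 -0.31005]
    [+0.12757 +0.33360 +0.93404]
t = (-0.3922, -0.1609, 0.9729) m
M0: Pc = R·M0+t = (-0.46090, -0.07165, +0.98949); u = 408.2·(-0.46090)/0.98949 + 320.8 = 130.6616, v = 723.4·(-0.07165)/0.98949 + 233.1 = 180.7185
M1: Pc = R·M1+t = (-0.30369, -0.09967, +1.01002); u = 408.2·(-0.30369)/1.01002 + 320.8 = 198.0628, v = 723.4·(-0.09967)/1.01002 + 233.1 = 161.7126
M2: Pc = R·M2+t = (-0.32350, -0.25015, +0.95631); u = 408.2·(-0.32350)/0.95631 + 320.8 = 182.7148, v = 723.4·(-0.25015)/0.95631 + 233.1 = 43.8741
M3: Pc = R·M3+t = (-0.48071, -0.22213, +0.93578); u = 408.2·(-0.48071)/0.93578 + 320.8 = 111.1081, v = 723.4·(-0.22213)/0.93578 + 233.1 = 61.3845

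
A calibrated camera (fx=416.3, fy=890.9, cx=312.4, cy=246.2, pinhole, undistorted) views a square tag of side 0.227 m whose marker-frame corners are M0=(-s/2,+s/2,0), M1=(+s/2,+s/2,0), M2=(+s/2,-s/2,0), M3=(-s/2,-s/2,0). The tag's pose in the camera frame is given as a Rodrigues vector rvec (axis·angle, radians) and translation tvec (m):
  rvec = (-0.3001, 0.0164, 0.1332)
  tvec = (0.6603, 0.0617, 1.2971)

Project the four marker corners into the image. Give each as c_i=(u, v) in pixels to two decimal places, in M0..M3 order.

Intrinsics K: fx=416.3, fy=890.9, cx=312.4, cy=246.2
Marker side s = 0.227 m; corners in marker frame (Z=0):
  M0 = (-0.1135, +0.1135, 0)
  M1 = (+0.1135, +0.1135, 0)
  M2 = (+0.1135, -0.1135, 0)
  M3 = (-0.1135, -0.1135, 0)
rvec = (-0.3001, 0.0164, 0.1332), |rvec| = θ = 0.32874 rad = 18.836°
Rodrigues: sinθ=0.32285, 1−cosθ=0.05355; R = I + sinθ·[k]× + (1−cosθ)·[k]×²:
    [+0.99108 -0.13325 -0.00370]
    [+0.12838 +0.94658 +0.29581]
    [-0.03591 -0.29364 +0.95524]
t = (0.6603, 0.0617, 1.2971) m
M0: Pc = R·M0+t = (+0.53269, +0.15457, +1.26785); u = 416.3·(+0.53269)/1.26785 + 312.4 = 487.3093, v = 890.9·(+0.15457)/1.26785 + 246.2 = 354.8119
M1: Pc = R·M1+t = (+0.75766, +0.18371, +1.25970); u = 416.3·(+0.75766)/1.25970 + 312.4 = 562.7899, v = 890.9·(+0.18371)/1.25970 + 246.2 = 376.1244
M2: Pc = R·M2+t = (+0.78791, -0.03117, +1.32635); u = 416.3·(+0.78791)/1.32635 + 312.4 = 559.7004, v = 890.9·(-0.03117)/1.32635 + 246.2 = 225.2657
M3: Pc = R·M3+t = (+0.56294, -0.06031, +1.33450); u = 416.3·(+0.56294)/1.33450 + 312.4 = 488.0088, v = 890.9·(-0.06031)/1.33450 + 246.2 = 205.9393

c0=(487.31, 354.81) c1=(562.79, 376.12) c2=(559.70, 225.27) c3=(488.01, 205.94)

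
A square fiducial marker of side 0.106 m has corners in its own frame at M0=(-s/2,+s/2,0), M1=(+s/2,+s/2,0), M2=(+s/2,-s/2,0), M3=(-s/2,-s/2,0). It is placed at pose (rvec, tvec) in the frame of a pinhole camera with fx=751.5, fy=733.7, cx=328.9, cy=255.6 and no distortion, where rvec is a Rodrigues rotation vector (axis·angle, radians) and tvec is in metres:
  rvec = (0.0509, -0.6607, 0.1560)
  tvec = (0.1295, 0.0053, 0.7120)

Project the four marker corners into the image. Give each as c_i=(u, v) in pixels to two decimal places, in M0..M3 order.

c0=(417.12, 310.50) c1=(492.69, 319.07) c2=(509.79, 215.97) c3=(435.89, 197.51)

Intrinsics K: fx=751.5, fy=733.7, cx=328.9, cy=255.6
Marker side s = 0.106 m; corners in marker frame (Z=0):
  M0 = (-0.0530, +0.0530, 0)
  M1 = (+0.0530, +0.0530, 0)
  M2 = (+0.0530, -0.0530, 0)
  M3 = (-0.0530, -0.0530, 0)
rvec = (0.0509, -0.6607, 0.1560), |rvec| = θ = 0.68077 rad = 39.005°
Rodrigues: sinθ=0.62939, 1−cosθ=0.22291; R = I + sinθ·[k]× + (1−cosθ)·[k]×²:
    [+0.77833 -0.16040 -0.60702]
    [+0.12805 +0.98705 -0.09663]
    [+0.61466 -0.00252 +0.78879]
t = (0.1295, 0.0053, 0.7120) m
M0: Pc = R·M0+t = (+0.07975, +0.05083, +0.67929); u = 751.5·(+0.07975)/0.67929 + 328.9 = 417.1244, v = 733.7·(+0.05083)/0.67929 + 255.6 = 310.4980
M1: Pc = R·M1+t = (+0.16225, +0.06440, +0.74444); u = 751.5·(+0.16225)/0.74444 + 328.9 = 492.6883, v = 733.7·(+0.06440)/0.74444 + 255.6 = 319.0709
M2: Pc = R·M2+t = (+0.17925, -0.04023, +0.74471); u = 751.5·(+0.17925)/0.74471 + 328.9 = 509.7873, v = 733.7·(-0.04023)/0.74471 + 255.6 = 215.9679
M3: Pc = R·M3+t = (+0.09675, -0.05380, +0.67956); u = 751.5·(+0.09675)/0.67956 + 328.9 = 435.8924, v = 733.7·(-0.05380)/0.67956 + 255.6 = 197.5132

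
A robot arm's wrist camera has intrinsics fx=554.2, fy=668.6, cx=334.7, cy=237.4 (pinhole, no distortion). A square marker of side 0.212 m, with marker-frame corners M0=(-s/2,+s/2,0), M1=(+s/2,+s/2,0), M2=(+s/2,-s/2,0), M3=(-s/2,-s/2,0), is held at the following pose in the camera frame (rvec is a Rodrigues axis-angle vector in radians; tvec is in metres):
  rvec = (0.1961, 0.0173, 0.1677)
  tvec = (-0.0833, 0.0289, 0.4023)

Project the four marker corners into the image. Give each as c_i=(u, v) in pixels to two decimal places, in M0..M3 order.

Intrinsics K: fx=554.2, fy=668.6, cx=334.7, cy=237.4
Marker side s = 0.212 m; corners in marker frame (Z=0):
  M0 = (-0.1060, +0.1060, 0)
  M1 = (+0.1060, +0.1060, 0)
  M2 = (+0.1060, -0.1060, 0)
  M3 = (-0.1060, -0.1060, 0)
rvec = (0.1961, 0.0173, 0.1677), |rvec| = θ = 0.25861 rad = 14.817°
Rodrigues: sinθ=0.25573, 1−cosθ=0.03325; R = I + sinθ·[k]× + (1−cosθ)·[k]×²:
    [+0.98587 -0.16415 +0.03346]
    [+0.16752 +0.96690 -0.19248]
    [-0.00076 +0.19536 +0.98073]
t = (-0.0833, 0.0289, 0.4023) m
M0: Pc = R·M0+t = (-0.20520, +0.11363, +0.42309); u = 554.2·(-0.20520)/0.42309 + 334.7 = 65.9080, v = 668.6·(+0.11363)/0.42309 + 237.4 = 416.9730
M1: Pc = R·M1+t = (+0.00380, +0.14915, +0.42293); u = 554.2·(+0.00380)/0.42293 + 334.7 = 339.6822, v = 668.6·(+0.14915)/0.42293 + 237.4 = 473.1862
M2: Pc = R·M2+t = (+0.03860, -0.05583, +0.38151); u = 554.2·(+0.03860)/0.38151 + 334.7 = 390.7748, v = 668.6·(-0.05583)/0.38151 + 237.4 = 139.5517
M3: Pc = R·M3+t = (-0.17040, -0.09135, +0.38167); u = 554.2·(-0.17040)/0.38167 + 334.7 = 87.2705, v = 668.6·(-0.09135)/0.38167 + 237.4 = 77.3787

c0=(65.91, 416.97) c1=(339.68, 473.19) c2=(390.77, 139.55) c3=(87.27, 77.38)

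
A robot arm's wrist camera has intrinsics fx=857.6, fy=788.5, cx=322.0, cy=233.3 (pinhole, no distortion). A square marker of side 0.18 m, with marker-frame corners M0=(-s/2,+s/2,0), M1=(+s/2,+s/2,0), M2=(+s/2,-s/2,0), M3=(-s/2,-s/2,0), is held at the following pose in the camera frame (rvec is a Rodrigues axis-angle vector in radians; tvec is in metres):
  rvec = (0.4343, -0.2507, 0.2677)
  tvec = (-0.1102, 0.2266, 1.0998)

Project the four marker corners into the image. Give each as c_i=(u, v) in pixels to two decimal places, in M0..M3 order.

c0=(150.16, 437.76) c1=(282.33, 452.96) c2=(323.17, 353.18) c3=(184.42, 331.90)

Intrinsics K: fx=857.6, fy=788.5, cx=322.0, cy=233.3
Marker side s = 0.18 m; corners in marker frame (Z=0):
  M0 = (-0.0900, +0.0900, 0)
  M1 = (+0.0900, +0.0900, 0)
  M2 = (+0.0900, -0.0900, 0)
  M3 = (-0.0900, -0.0900, 0)
rvec = (0.4343, -0.2507, 0.2677), |rvec| = θ = 0.56845 rad = 32.570°
Rodrigues: sinθ=0.53832, 1−cosθ=0.15726; R = I + sinθ·[k]× + (1−cosθ)·[k]×²:
    [+0.93453 -0.30650 -0.18083]
    [+0.20052 +0.87333 -0.44395]
    [+0.29400 +0.37862 +0.87762]
t = (-0.1102, 0.2266, 1.0998) m
M0: Pc = R·M0+t = (-0.22189, +0.28715, +1.10742); u = 857.6·(-0.22189)/1.10742 + 322.0 = 150.1624, v = 788.5·(+0.28715)/1.10742 + 233.3 = 437.7574
M1: Pc = R·M1+t = (-0.05368, +0.32325, +1.16034); u = 857.6·(-0.05368)/1.16034 + 322.0 = 282.3274, v = 788.5·(+0.32325)/1.16034 + 233.3 = 452.9605
M2: Pc = R·M2+t = (+0.00149, +0.16605, +1.09218); u = 857.6·(+0.00149)/1.09218 + 322.0 = 323.1727, v = 788.5·(+0.16605)/1.09218 + 233.3 = 353.1779
M3: Pc = R·M3+t = (-0.16672, +0.12995, +1.03926); u = 857.6·(-0.16672)/1.03926 + 322.0 = 184.4204, v = 788.5·(+0.12995)/1.03926 + 233.3 = 331.8969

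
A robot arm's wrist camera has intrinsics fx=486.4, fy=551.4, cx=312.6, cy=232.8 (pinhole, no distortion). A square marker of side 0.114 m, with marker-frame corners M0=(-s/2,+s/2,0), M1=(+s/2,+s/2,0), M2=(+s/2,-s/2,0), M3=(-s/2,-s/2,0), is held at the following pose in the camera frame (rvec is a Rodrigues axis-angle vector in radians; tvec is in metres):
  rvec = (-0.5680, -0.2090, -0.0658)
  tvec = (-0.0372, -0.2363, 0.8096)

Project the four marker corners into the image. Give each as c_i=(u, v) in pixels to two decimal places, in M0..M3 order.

Intrinsics K: fx=486.4, fy=551.4, cx=312.6, cy=232.8
Marker side s = 0.114 m; corners in marker frame (Z=0):
  M0 = (-0.0570, +0.0570, 0)
  M1 = (+0.0570, +0.0570, 0)
  M2 = (+0.0570, -0.0570, 0)
  M3 = (-0.0570, -0.0570, 0)
rvec = (-0.5680, -0.2090, -0.0658), |rvec| = θ = 0.60880 rad = 34.882°
Rodrigues: sinθ=0.57188, 1−cosθ=0.17966; R = I + sinθ·[k]× + (1−cosθ)·[k]×²:
    [+0.97673 +0.11936 -0.17821]
    [-0.00426 +0.84151 +0.54022]
    [+0.21444 -0.52689 +0.82243]
t = (-0.0372, -0.2363, 0.8096) m
M0: Pc = R·M0+t = (-0.08607, -0.18809, +0.76734); u = 486.4·(-0.08607)/0.76734 + 312.6 = 258.0423, v = 551.4·(-0.18809)/0.76734 + 232.8 = 97.6412
M1: Pc = R·M1+t = (+0.02528, -0.18858, +0.79179); u = 486.4·(+0.02528)/0.79179 + 312.6 = 328.1276, v = 551.4·(-0.18858)/0.79179 + 232.8 = 101.4757
M2: Pc = R·M2+t = (+0.01167, -0.28451, +0.85186); u = 486.4·(+0.01167)/0.85186 + 312.6 = 319.2635, v = 551.4·(-0.28451)/0.85186 + 232.8 = 48.6394
M3: Pc = R·M3+t = (-0.09968, -0.28402, +0.82741); u = 486.4·(-0.09968)/0.82741 + 312.6 = 254.0042, v = 551.4·(-0.28402)/0.82741 + 232.8 = 43.5222

c0=(258.04, 97.64) c1=(328.13, 101.48) c2=(319.26, 48.64) c3=(254.00, 43.52)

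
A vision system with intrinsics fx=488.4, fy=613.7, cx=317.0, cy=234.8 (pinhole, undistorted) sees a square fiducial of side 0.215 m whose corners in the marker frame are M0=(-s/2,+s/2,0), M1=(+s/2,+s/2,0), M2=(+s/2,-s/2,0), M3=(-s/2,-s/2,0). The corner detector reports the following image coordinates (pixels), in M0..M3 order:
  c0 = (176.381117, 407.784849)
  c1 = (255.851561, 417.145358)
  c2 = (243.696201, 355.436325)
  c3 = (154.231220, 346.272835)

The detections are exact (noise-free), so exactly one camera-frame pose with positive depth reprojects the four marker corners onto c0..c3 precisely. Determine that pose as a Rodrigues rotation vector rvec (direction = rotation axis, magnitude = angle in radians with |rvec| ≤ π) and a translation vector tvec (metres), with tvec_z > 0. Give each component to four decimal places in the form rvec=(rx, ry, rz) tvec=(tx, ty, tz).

rvec=(0.7591, 0.1367, 0.0068) tvec=(-0.2694, 0.2914, 1.2027)

Intrinsics K: fx=488.4, fy=613.7, cx=317.0, cy=234.8
Marker side s = 0.215 m; corners in marker frame (Z=0):
  M0 = (-0.1075, +0.1075, 0)
  M1 = (+0.1075, +0.1075, 0)
  M2 = (+0.1075, -0.1075, 0)
  M3 = (-0.1075, -0.1075, 0)
Detected image corners:
  c0 = (176.381117, 407.784849) px
  c1 = (255.851561, 417.145358) px
  c2 = (243.696201, 355.436325) px
  c3 = (154.231220, 346.272835) px
Planar DLT: solve 8×8 A·h = b for H (H[2,2]=1):
  H  [+370.55156 +198.49260 +207.60916]
  H  [+4.68131 +504.40250 +383.49992]
  H  [-0.10068 +0.57079 +1.00000]
B = K⁻¹H; ‖b₁‖=0.831462, ‖b₂‖=0.831462; λ = 2/(‖b₁‖+‖b₂‖) = 1.202700, sign → tz>0 ⇒ λ=+1.202700
r₁ = λ·B[:,0] = (+0.99109,+0.05550,-0.12109); r₂ = λ·B[:,1] = (+0.04322,+0.72586,+0.68649)
r₃ = r₁×r₂ = (+0.12599,-0.68560,+0.71699); SVD([r₁ r₂ r₃]) → R = UVᵀ:
  R  [+0.99109 +0.04322 +0.12599]
  R  [+0.05550 +0.72586 -0.68560]
  R  [-0.12109 +0.68649 +0.71699]
t = (-0.26938, +0.29142, +1.20270) m
tr R = 2.433934; θ = arccos((tr R − 1)/2) = 0.771355 rad = 44.195°
axis k = ((R−Rᵀ)₃₂, (R−Rᵀ)₁₃, (R−Rᵀ)₂₁) / (2 sinθ) = (+0.984132, +0.177221, +0.008807)
rvec = θ·k = (+0.759115, +0.136700, +0.006793)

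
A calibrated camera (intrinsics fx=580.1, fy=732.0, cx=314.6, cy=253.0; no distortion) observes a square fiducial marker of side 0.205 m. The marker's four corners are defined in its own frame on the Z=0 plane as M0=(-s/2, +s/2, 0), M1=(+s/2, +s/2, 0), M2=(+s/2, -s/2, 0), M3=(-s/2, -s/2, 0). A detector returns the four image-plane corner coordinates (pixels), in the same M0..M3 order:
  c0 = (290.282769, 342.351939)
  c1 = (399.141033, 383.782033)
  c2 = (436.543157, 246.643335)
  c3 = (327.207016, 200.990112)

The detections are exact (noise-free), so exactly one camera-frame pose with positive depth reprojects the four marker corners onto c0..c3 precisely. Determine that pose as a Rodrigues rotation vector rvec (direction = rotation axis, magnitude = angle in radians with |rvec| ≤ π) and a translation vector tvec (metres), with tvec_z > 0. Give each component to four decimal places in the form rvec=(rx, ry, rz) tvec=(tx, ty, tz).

rvec=(0.0862, -0.1189, 0.3136) tvec=(0.0864, 0.0573, 1.0175)

Intrinsics K: fx=580.1, fy=732.0, cx=314.6, cy=253.0
Marker side s = 0.205 m; corners in marker frame (Z=0):
  M0 = (-0.1025, +0.1025, 0)
  M1 = (+0.1025, +0.1025, 0)
  M2 = (+0.1025, -0.1025, 0)
  M3 = (-0.1025, -0.1025, 0)
Detected image corners:
  c0 = (290.282769, 342.351939) px
  c1 = (399.141033, 383.782033) px
  c2 = (436.543157, 246.643335) px
  c3 = (327.207016, 200.990112) px
Planar DLT: solve 8×8 A·h = b for H (H[2,2]=1):
  H  [+578.55202 -157.73807 +363.88375]
  H  [+249.79084 +698.16565 +294.18957]
  H  [+0.12766 +0.06485 +1.00000]
B = K⁻¹H; ‖b₁‖=0.982825, ‖b₂‖=0.982825; λ = 2/(‖b₁‖+‖b₂‖) = 1.017475, sign → tz>0 ⇒ λ=+1.017475
r₁ = λ·B[:,0] = (+0.94432,+0.30231,+0.12989); r₂ = λ·B[:,1] = (-0.31245,+0.94764,+0.06599)
r₃ = r₁×r₂ = (-0.10314,-0.10290,+0.98933); SVD([r₁ r₂ r₃]) → R = UVᵀ:
  R  [+0.94432 -0.31245 -0.10314]
  R  [+0.30231 +0.94764 -0.10290]
  R  [+0.12989 +0.06599 +0.98933]
t = (+0.08644, +0.05725, +1.01748) m
tr R = 2.881286; θ = arccos((tr R − 1)/2) = 0.346277 rad = 19.840°
axis k = ((R−Rᵀ)₃₂, (R−Rᵀ)₁₃, (R−Rᵀ)₂₁) / (2 sinθ) = (+0.248801, -0.343303, +0.905672)
rvec = θ·k = (+0.086154, -0.118878, +0.313613)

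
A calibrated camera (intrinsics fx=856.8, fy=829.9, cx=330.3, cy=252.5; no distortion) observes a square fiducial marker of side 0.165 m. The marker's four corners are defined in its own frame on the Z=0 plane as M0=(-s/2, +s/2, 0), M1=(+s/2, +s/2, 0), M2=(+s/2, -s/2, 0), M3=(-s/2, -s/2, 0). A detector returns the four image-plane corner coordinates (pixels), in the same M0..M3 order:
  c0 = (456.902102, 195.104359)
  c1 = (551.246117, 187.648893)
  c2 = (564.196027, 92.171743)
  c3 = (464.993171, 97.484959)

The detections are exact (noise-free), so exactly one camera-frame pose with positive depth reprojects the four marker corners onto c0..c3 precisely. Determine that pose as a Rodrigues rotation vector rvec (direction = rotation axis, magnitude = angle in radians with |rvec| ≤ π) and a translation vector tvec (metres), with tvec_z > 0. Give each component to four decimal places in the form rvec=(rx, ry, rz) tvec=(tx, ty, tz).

rvec=(0.4505, -0.2306, -0.0424) tvec=(0.2845, -0.1770, 1.3579)

Intrinsics K: fx=856.8, fy=829.9, cx=330.3, cy=252.5
Marker side s = 0.165 m; corners in marker frame (Z=0):
  M0 = (-0.0825, +0.0825, 0)
  M1 = (+0.0825, +0.0825, 0)
  M2 = (+0.0825, -0.0825, 0)
  M3 = (-0.0825, -0.0825, 0)
Detected image corners:
  c0 = (456.902102, 195.104359) px
  c1 = (551.246117, 187.648893) px
  c2 = (564.196027, 92.171743) px
  c3 = (464.993171, 97.484959) px
Planar DLT: solve 8×8 A·h = b for H (H[2,2]=1):
  H  [+665.42705 +99.65957 +509.81656]
  H  [-16.58165 +631.02529 +144.34078]
  H  [+0.15572 +0.32122 +1.00000]
B = K⁻¹H; ‖b₁‖=0.736423, ‖b₂‖=0.736423; λ = 2/(‖b₁‖+‖b₂‖) = 1.357915, sign → tz>0 ⇒ λ=+1.357915
r₁ = λ·B[:,0] = (+0.97310,-0.09147,+0.21145); r₂ = λ·B[:,1] = (-0.01021,+0.89980,+0.43619)
r₃ = r₁×r₂ = (-0.23016,-0.42662,+0.87466); SVD([r₁ r₂ r₃]) → R = UVᵀ:
  R  [+0.97310 -0.01021 -0.23016]
  R  [-0.09147 +0.89980 -0.42662]
  R  [+0.21145 +0.43619 +0.87466]
t = (+0.28451, -0.17697, +1.35792) m
tr R = 2.747553; θ = arccos((tr R − 1)/2) = 0.507882 rad = 29.099°
axis k = ((R−Rᵀ)₃₂, (R−Rᵀ)₁₃, (R−Rᵀ)₂₁) / (2 sinθ) = (+0.887065, -0.454022, -0.083544)
rvec = θ·k = (+0.450524, -0.230590, -0.042430)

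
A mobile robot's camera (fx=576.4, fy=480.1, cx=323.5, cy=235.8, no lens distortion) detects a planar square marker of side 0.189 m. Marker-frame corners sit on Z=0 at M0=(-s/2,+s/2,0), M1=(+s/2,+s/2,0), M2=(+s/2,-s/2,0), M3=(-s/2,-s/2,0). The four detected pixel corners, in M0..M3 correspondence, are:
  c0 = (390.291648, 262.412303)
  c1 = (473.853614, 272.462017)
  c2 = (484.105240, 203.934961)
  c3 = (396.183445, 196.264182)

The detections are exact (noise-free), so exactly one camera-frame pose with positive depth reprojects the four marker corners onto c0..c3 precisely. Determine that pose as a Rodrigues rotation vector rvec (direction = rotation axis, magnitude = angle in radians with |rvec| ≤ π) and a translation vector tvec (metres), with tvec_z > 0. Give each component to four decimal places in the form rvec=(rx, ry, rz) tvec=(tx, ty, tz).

rvec=(0.3158, 0.3036, 0.0820) tvec=(0.2477, -0.0036, 1.2792)

Intrinsics K: fx=576.4, fy=480.1, cx=323.5, cy=235.8
Marker side s = 0.189 m; corners in marker frame (Z=0):
  M0 = (-0.0945, +0.0945, 0)
  M1 = (+0.0945, +0.0945, 0)
  M2 = (+0.0945, -0.0945, 0)
  M3 = (-0.0945, -0.0945, 0)
Detected image corners:
  c0 = (390.291648, 262.412303) px
  c1 = (473.853614, 272.462017) px
  c2 = (484.105240, 203.934961) px
  c3 = (396.183445, 196.264182) px
Planar DLT: solve 8×8 A·h = b for H (H[2,2]=1):
  H  [+357.61931 +65.84610 +435.12408]
  H  [-4.30891 +414.21288 +234.46665]
  H  [-0.21960 +0.24837 +1.00000]
B = K⁻¹H; ‖b₁‖=0.781711, ‖b₂‖=0.781711; λ = 2/(‖b₁‖+‖b₂‖) = 1.279244, sign → tz>0 ⇒ λ=+1.279244
r₁ = λ·B[:,0] = (+0.95136,+0.12649,-0.28093); r₂ = λ·B[:,1] = (-0.03218,+0.94764,+0.31772)
r₃ = r₁×r₂ = (+0.30641,-0.29322,+0.90561); SVD([r₁ r₂ r₃]) → R = UVᵀ:
  R  [+0.95136 -0.03218 +0.30641]
  R  [+0.12649 +0.94764 -0.29322]
  R  [-0.28093 +0.31772 +0.90561]
t = (+0.24774, -0.00355, +1.27924) m
tr R = 2.804608; θ = arccos((tr R − 1)/2) = 0.445712 rad = 25.537°
axis k = ((R−Rᵀ)₃₂, (R−Rᵀ)₁₃, (R−Rᵀ)₂₁) / (2 sinθ) = (+0.708587, +0.681201, +0.184036)
rvec = θ·k = (+0.315826, +0.303619, +0.082027)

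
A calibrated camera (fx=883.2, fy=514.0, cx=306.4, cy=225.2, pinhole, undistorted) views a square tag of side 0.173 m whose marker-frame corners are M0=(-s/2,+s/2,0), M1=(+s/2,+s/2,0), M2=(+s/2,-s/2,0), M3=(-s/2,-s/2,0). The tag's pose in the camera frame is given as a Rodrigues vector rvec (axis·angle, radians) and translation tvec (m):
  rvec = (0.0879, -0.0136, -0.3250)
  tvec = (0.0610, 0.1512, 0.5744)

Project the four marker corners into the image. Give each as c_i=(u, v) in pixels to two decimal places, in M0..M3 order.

c0=(316.36, 455.20) c1=(565.15, 406.44) c2=(486.31, 263.22) c3=(230.83, 313.33)

Intrinsics K: fx=883.2, fy=514.0, cx=306.4, cy=225.2
Marker side s = 0.173 m; corners in marker frame (Z=0):
  M0 = (-0.0865, +0.0865, 0)
  M1 = (+0.0865, +0.0865, 0)
  M2 = (+0.0865, -0.0865, 0)
  M3 = (-0.0865, -0.0865, 0)
rvec = (0.0879, -0.0136, -0.3250), |rvec| = θ = 0.33695 rad = 19.306°
Rodrigues: sinθ=0.33061, 1−cosθ=0.05623; R = I + sinθ·[k]× + (1−cosθ)·[k]×²:
    [+0.94759 +0.31829 -0.02749]
    [-0.31948 +0.94386 -0.08406]
    [-0.00081 +0.08844 +0.99608]
t = (0.0610, 0.1512, 0.5744) m
M0: Pc = R·M0+t = (+0.00657, +0.26048, +0.58212); u = 883.2·(+0.00657)/0.58212 + 306.4 = 316.3612, v = 514.0·(+0.26048)/0.58212 + 225.2 = 455.1975
M1: Pc = R·M1+t = (+0.17050, +0.20521, +0.58198); u = 883.2·(+0.17050)/0.58198 + 306.4 = 565.1458, v = 514.0·(+0.20521)/0.58198 + 225.2 = 406.4389
M2: Pc = R·M2+t = (+0.11543, +0.04192, +0.56668); u = 883.2·(+0.11543)/0.56668 + 306.4 = 486.3104, v = 514.0·(+0.04192)/0.56668 + 225.2 = 263.2243
M3: Pc = R·M3+t = (-0.04850, +0.09719, +0.56682); u = 883.2·(-0.04850)/0.56682 + 306.4 = 230.8302, v = 514.0·(+0.09719)/0.56682 + 225.2 = 313.3341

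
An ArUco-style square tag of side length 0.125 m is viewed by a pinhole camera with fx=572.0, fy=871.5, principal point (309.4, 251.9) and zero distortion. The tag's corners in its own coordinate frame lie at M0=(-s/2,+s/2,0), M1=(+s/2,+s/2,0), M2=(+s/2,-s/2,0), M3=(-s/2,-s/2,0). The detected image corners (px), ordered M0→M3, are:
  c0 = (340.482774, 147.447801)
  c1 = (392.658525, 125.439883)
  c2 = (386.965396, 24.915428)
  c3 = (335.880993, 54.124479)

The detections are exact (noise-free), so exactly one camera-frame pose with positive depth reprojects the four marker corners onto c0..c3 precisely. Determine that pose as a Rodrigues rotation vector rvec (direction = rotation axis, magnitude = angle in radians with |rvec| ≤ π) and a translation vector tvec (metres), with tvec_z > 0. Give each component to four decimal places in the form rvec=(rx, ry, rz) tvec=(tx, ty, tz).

Intrinsics K: fx=572.0, fy=871.5, cx=309.4, cy=251.9
Marker side s = 0.125 m; corners in marker frame (Z=0):
  M0 = (-0.0625, +0.0625, 0)
  M1 = (+0.0625, +0.0625, 0)
  M2 = (+0.0625, -0.0625, 0)
  M3 = (-0.0625, -0.0625, 0)
Detected image corners:
  c0 = (340.482774, 147.447801) px
  c1 = (392.658525, 125.439883) px
  c2 = (386.965396, 24.915428) px
  c3 = (335.880993, 54.124479) px
Planar DLT: solve 8×8 A·h = b for H (H[2,2]=1):
  H  [+186.36815 +2.05296 +362.97510]
  H  [-259.84262 +764.85389 +88.15602]
  H  [-0.62265 -0.10703 +1.00000]
B = K⁻¹H; ‖b₁‖=0.916909, ‖b₂‖=0.916909; λ = 2/(‖b₁‖+‖b₂‖) = 1.090620, sign → tz>0 ⇒ λ=+1.090620
r₁ = λ·B[:,0] = (+0.72266,-0.12889,-0.67908); r₂ = λ·B[:,1] = (+0.06705,+0.99090,-0.11672)
r₃ = r₁×r₂ = (+0.68794,+0.03882,+0.72473); SVD([r₁ r₂ r₃]) → R = UVᵀ:
  R  [+0.72266 +0.06705 +0.68794]
  R  [-0.12889 +0.99090 +0.03882]
  R  [-0.67908 -0.11672 +0.72473]
t = (+0.10215, -0.20491, +1.09062) m
tr R = 2.438289; θ = arccos((tr R − 1)/2) = 0.768226 rad = 44.016°
axis k = ((R−Rᵀ)₃₂, (R−Rᵀ)₁₃, (R−Rᵀ)₂₁) / (2 sinθ) = (-0.111924, +0.983663, -0.140995)
rvec = θ·k = (-0.085983, +0.755675, -0.108316)

rvec=(-0.0860, 0.7557, -0.1083) tvec=(0.1022, -0.2049, 1.0906)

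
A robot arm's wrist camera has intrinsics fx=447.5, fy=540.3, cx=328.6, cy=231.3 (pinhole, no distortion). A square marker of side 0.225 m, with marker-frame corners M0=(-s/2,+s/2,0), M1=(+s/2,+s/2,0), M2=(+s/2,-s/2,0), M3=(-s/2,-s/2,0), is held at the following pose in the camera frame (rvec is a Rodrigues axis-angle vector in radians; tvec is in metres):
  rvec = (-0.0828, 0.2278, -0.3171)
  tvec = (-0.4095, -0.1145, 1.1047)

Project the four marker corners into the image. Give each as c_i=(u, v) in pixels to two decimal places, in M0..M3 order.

c0=(136.03, 244.78) c1=(214.74, 209.17) c2=(189.91, 104.50) c3=(114.03, 143.60)

Intrinsics K: fx=447.5, fy=540.3, cx=328.6, cy=231.3
Marker side s = 0.225 m; corners in marker frame (Z=0):
  M0 = (-0.1125, +0.1125, 0)
  M1 = (+0.1125, +0.1125, 0)
  M2 = (+0.1125, -0.1125, 0)
  M3 = (-0.1125, -0.1125, 0)
rvec = (-0.0828, 0.2278, -0.3171), |rvec| = θ = 0.39913 rad = 22.868°
Rodrigues: sinθ=0.38861, 1−cosθ=0.07860; R = I + sinθ·[k]× + (1−cosθ)·[k]×²:
    [+0.92478 +0.29944 +0.23475]
    [-0.31805 +0.94701 +0.04498]
    [-0.20885 -0.11626 +0.97101]
t = (-0.4095, -0.1145, 1.1047) m
M0: Pc = R·M0+t = (-0.47985, +0.02782, +1.11512); u = 447.5·(-0.47985)/1.11512 + 328.6 = 136.0341, v = 540.3·(+0.02782)/1.11512 + 231.3 = 244.7790
M1: Pc = R·M1+t = (-0.27177, -0.04374, +1.06813); u = 447.5·(-0.27177)/1.06813 + 328.6 = 214.7378, v = 540.3·(-0.04374)/1.06813 + 231.3 = 209.1731
M2: Pc = R·M2+t = (-0.33915, -0.25682, +1.09428); u = 447.5·(-0.33915)/1.09428 + 328.6 = 189.9074, v = 540.3·(-0.25682)/1.09428 + 231.3 = 104.4962
M3: Pc = R·M3+t = (-0.54723, -0.18526, +1.14127); u = 447.5·(-0.54723)/1.14127 + 328.6 = 114.0299, v = 540.3·(-0.18526)/1.14127 + 231.3 = 143.5960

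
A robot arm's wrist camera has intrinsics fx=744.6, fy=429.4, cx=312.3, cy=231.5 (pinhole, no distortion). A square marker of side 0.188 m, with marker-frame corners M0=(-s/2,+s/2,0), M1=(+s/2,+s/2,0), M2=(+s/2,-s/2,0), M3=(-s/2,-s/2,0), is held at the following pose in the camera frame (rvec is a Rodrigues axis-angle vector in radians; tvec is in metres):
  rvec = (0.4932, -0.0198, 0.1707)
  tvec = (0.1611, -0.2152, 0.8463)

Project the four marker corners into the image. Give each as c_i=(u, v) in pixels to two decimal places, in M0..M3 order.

c0=(356.64, 159.39) c1=(510.04, 174.55) c2=(560.73, 81.70) c3=(391.04, 63.54)

Intrinsics K: fx=744.6, fy=429.4, cx=312.3, cy=231.5
Marker side s = 0.188 m; corners in marker frame (Z=0):
  M0 = (-0.0940, +0.0940, 0)
  M1 = (+0.0940, +0.0940, 0)
  M2 = (+0.0940, -0.0940, 0)
  M3 = (-0.0940, -0.0940, 0)
rvec = (0.4932, -0.0198, 0.1707), |rvec| = θ = 0.52228 rad = 29.924°
Rodrigues: sinθ=0.49886, 1−cosθ=0.13332; R = I + sinθ·[k]× + (1−cosθ)·[k]×²:
    [+0.98557 -0.16782 +0.02223]
    [+0.15827 +0.86688 -0.47273]
    [+0.06006 +0.46943 +0.88092]
t = (0.1611, -0.2152, 0.8463) m
M0: Pc = R·M0+t = (+0.05268, -0.14859, +0.88478); u = 744.6·(+0.05268)/0.88478 + 312.3 = 356.6352, v = 429.4·(-0.14859)/0.88478 + 231.5 = 159.3860
M1: Pc = R·M1+t = (+0.23797, -0.11884, +0.89607); u = 744.6·(+0.23797)/0.89607 + 312.3 = 510.0423, v = 429.4·(-0.11884)/0.89607 + 231.5 = 174.5534
M2: Pc = R·M2+t = (+0.26952, -0.28181, +0.80782); u = 744.6·(+0.26952)/0.80782 + 312.3 = 560.7259, v = 429.4·(-0.28181)/0.80782 + 231.5 = 81.7033
M3: Pc = R·M3+t = (+0.08423, -0.31156, +0.79653); u = 744.6·(+0.08423)/0.79653 + 312.3 = 391.0402, v = 429.4·(-0.31156)/0.79653 + 231.5 = 63.5392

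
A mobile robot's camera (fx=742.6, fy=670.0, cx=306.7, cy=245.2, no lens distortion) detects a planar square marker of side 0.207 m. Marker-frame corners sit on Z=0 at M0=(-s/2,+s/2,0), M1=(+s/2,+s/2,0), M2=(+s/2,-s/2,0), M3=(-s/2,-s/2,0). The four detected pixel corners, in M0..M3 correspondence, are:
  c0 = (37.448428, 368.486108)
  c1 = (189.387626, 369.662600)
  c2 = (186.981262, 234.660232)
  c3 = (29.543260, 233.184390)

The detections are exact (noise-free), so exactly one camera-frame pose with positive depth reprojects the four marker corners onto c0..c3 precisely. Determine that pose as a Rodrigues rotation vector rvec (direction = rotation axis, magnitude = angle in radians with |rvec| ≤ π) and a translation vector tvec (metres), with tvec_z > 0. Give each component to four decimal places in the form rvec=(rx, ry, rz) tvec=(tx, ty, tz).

Intrinsics K: fx=742.6, fy=670.0, cx=306.7, cy=245.2
Marker side s = 0.207 m; corners in marker frame (Z=0):
  M0 = (-0.1035, +0.1035, 0)
  M1 = (+0.1035, +0.1035, 0)
  M2 = (+0.1035, -0.1035, 0)
  M3 = (-0.1035, -0.1035, 0)
Detected image corners:
  c0 = (37.448428, 368.486108) px
  c1 = (189.387626, 369.662600) px
  c2 = (186.981262, 234.660232) px
  c3 = (29.543260, 233.184390) px
Planar DLT: solve 8×8 A·h = b for H (H[2,2]=1):
  H  [+748.05181 +43.89566 +110.95807]
  H  [+9.11267 +704.59265 +302.69793]
  H  [+0.00902 +0.17143 +1.00000]
B = K⁻¹H; ‖b₁‖=1.003710, ‖b₂‖=1.003710; λ = 2/(‖b₁‖+‖b₂‖) = 0.996303, sign → tz>0 ⇒ λ=+0.996303
r₁ = λ·B[:,0] = (+0.99991,+0.01026,+0.00898); r₂ = λ·B[:,1] = (-0.01165,+0.98524,+0.17079)
r₃ = r₁×r₂ = (-0.00710,-0.17088,+0.98527); SVD([r₁ r₂ r₃]) → R = UVᵀ:
  R  [+0.99991 -0.01165 -0.00710]
  R  [+0.01026 +0.98524 -0.17088]
  R  [+0.00898 +0.17079 +0.98527]
t = (-0.26262, +0.08550, +0.99630) m
tr R = 2.970411; θ = arccos((tr R − 1)/2) = 0.172227 rad = 9.868°
axis k = ((R−Rᵀ)₃₂, (R−Rᵀ)₁₃, (R−Rᵀ)₂₁) / (2 sinθ) = (+0.996851, -0.046925, +0.063921)
rvec = θ·k = (+0.171685, -0.008082, +0.011009)

rvec=(0.1717, -0.0081, 0.0110) tvec=(-0.2626, 0.0855, 0.9963)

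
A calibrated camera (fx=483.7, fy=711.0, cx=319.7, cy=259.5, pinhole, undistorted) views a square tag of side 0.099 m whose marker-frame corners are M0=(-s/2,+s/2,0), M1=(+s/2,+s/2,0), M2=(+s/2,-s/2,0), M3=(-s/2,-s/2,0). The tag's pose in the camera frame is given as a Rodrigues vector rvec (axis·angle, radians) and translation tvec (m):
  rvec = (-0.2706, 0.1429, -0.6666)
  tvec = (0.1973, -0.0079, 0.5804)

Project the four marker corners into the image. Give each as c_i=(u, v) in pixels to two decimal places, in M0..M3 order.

Intrinsics K: fx=483.7, fy=711.0, cx=319.7, cy=259.5
Marker side s = 0.099 m; corners in marker frame (Z=0):
  M0 = (-0.0495, +0.0495, 0)
  M1 = (+0.0495, +0.0495, 0)
  M2 = (+0.0495, -0.0495, 0)
  M3 = (-0.0495, -0.0495, 0)
rvec = (-0.2706, 0.1429, -0.6666), |rvec| = θ = 0.73349 rad = 42.026°
Rodrigues: sinθ=0.66946, 1−cosθ=0.25715; R = I + sinθ·[k]× + (1−cosθ)·[k]×²:
    [+0.77785 +0.58993 +0.21665]
    [-0.62690 +0.75261 +0.20145]
    [-0.04421 -0.29251 +0.95524]
t = (0.1973, -0.0079, 0.5804) m
M0: Pc = R·M0+t = (+0.18800, +0.06039, +0.56811); u = 483.7·(+0.18800)/0.56811 + 319.7 = 479.7657, v = 711.0·(+0.06039)/0.56811 + 259.5 = 335.0737
M1: Pc = R·M1+t = (+0.26501, -0.00168, +0.56373); u = 483.7·(+0.26501)/0.56373 + 319.7 = 547.0826, v = 711.0·(-0.00168)/0.56373 + 259.5 = 257.3843
M2: Pc = R·M2+t = (+0.20660, -0.07619, +0.59269); u = 483.7·(+0.20660)/0.59269 + 319.7 = 488.3093, v = 711.0·(-0.07619)/0.59269 + 259.5 = 168.1069
M3: Pc = R·M3+t = (+0.12959, -0.01412, +0.59707); u = 483.7·(+0.12959)/0.59707 + 319.7 = 424.6883, v = 711.0·(-0.01412)/0.59707 + 259.5 = 242.6826

c0=(479.77, 335.07) c1=(547.08, 257.38) c2=(488.31, 168.11) c3=(424.69, 242.68)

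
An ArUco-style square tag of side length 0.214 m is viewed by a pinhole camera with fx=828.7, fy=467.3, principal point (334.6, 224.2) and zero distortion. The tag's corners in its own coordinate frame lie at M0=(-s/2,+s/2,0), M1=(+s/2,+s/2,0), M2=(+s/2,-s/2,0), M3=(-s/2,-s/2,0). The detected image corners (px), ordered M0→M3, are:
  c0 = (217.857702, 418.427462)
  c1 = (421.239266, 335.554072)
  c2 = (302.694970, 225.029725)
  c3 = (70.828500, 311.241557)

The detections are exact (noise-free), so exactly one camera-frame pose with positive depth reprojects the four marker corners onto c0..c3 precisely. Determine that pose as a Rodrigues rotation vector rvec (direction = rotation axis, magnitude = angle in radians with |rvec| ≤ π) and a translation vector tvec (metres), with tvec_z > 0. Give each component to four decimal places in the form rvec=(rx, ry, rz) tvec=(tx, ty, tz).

Intrinsics K: fx=828.7, fy=467.3, cx=334.6, cy=224.2
Marker side s = 0.214 m; corners in marker frame (Z=0):
  M0 = (-0.1070, +0.1070, 0)
  M1 = (+0.1070, +0.1070, 0)
  M2 = (+0.1070, -0.1070, 0)
  M3 = (-0.1070, -0.1070, 0)
Detected image corners:
  c0 = (217.857702, 418.427462) px
  c1 = (421.239266, 335.554072) px
  c2 = (302.694970, 225.029725) px
  c3 = (70.828500, 311.241557) px
Planar DLT: solve 8×8 A·h = b for H (H[2,2]=1):
  H  [+1070.53300 +738.97047 +259.14505]
  H  [-322.06581 +661.85208 +324.30751]
  H  [+0.22506 +0.47431 +1.00000]
B = K⁻¹H; ‖b₁‖=1.458917, ‖b₂‖=1.458917; λ = 2/(‖b₁‖+‖b₂‖) = 0.685440, sign → tz>0 ⇒ λ=+0.685440
r₁ = λ·B[:,0] = (+0.82318,-0.54642,+0.15427); r₂ = λ·B[:,1] = (+0.47995,+0.81483,+0.32511)
r₃ = r₁×r₂ = (-0.30335,-0.19358,+0.93301); SVD([r₁ r₂ r₃]) → R = UVᵀ:
  R  [+0.82318 +0.47995 -0.30335]
  R  [-0.54642 +0.81483 -0.19358]
  R  [+0.15427 +0.32511 +0.93301]
t = (-0.06241, +0.14684, +0.68544) m
tr R = 2.571016; θ = arccos((tr R − 1)/2) = 0.667280 rad = 38.232°
axis k = ((R−Rᵀ)₃₂, (R−Rᵀ)₁₃, (R−Rᵀ)₂₁) / (2 sinθ) = (+0.419080, -0.369732, -0.829259)
rvec = θ·k = (+0.279643, -0.246715, -0.553348)

rvec=(0.2796, -0.2467, -0.5533) tvec=(-0.0624, 0.1468, 0.6854)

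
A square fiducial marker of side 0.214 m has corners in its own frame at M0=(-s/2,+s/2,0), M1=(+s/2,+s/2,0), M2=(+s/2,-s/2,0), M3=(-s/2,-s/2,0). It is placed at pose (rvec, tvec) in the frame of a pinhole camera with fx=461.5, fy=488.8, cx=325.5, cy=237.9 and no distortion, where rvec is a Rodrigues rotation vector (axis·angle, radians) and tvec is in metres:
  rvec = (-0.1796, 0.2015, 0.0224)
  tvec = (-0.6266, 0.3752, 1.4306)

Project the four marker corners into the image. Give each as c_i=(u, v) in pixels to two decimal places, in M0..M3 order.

Intrinsics K: fx=461.5, fy=488.8, cx=325.5, cy=237.9
Marker side s = 0.214 m; corners in marker frame (Z=0):
  M0 = (-0.1070, +0.1070, 0)
  M1 = (+0.1070, +0.1070, 0)
  M2 = (+0.1070, -0.1070, 0)
  M3 = (-0.1070, -0.1070, 0)
rvec = (-0.1796, 0.2015, 0.0224), |rvec| = θ = 0.27085 rad = 15.519°
Rodrigues: sinθ=0.26755, 1−cosθ=0.03646; R = I + sinθ·[k]× + (1−cosθ)·[k]×²:
    [+0.97957 -0.04011 +0.19705]
    [+0.00414 +0.98372 +0.17966]
    [-0.20104 -0.17517 +0.96379]
t = (-0.6266, 0.3752, 1.4306) m
M0: Pc = R·M0+t = (-0.73571, +0.48001, +1.43337); u = 461.5·(-0.73571)/1.43337 + 325.5 = 88.6255, v = 488.8·(+0.48001)/1.43337 + 237.9 = 401.5922
M1: Pc = R·M1+t = (-0.52608, +0.48090, +1.39035); u = 461.5·(-0.52608)/1.39035 + 325.5 = 150.8780, v = 488.8·(+0.48090)/1.39035 + 237.9 = 406.9693
M2: Pc = R·M2+t = (-0.51749, +0.27039, +1.42783); u = 461.5·(-0.51749)/1.42783 + 325.5 = 158.2370, v = 488.8·(+0.27039)/1.42783 + 237.9 = 330.4629
M3: Pc = R·M3+t = (-0.72712, +0.26950, +1.47085); u = 461.5·(-0.72712)/1.47085 + 325.5 = 97.3558, v = 488.8·(+0.26950)/1.47085 + 237.9 = 327.4608

c0=(88.63, 401.59) c1=(150.88, 406.97) c2=(158.24, 330.46) c3=(97.36, 327.46)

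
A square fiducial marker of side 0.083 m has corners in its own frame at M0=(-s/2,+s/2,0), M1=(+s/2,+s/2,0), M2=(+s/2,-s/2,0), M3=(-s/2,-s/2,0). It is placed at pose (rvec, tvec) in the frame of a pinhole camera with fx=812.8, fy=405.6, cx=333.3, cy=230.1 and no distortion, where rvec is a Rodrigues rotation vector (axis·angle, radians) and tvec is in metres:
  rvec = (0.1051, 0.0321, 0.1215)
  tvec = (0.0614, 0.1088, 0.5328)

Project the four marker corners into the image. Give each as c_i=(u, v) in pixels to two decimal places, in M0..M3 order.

Intrinsics K: fx=812.8, fy=405.6, cx=333.3, cy=230.1
Marker side s = 0.083 m; corners in marker frame (Z=0):
  M0 = (-0.0415, +0.0415, 0)
  M1 = (+0.0415, +0.0415, 0)
  M2 = (+0.0415, -0.0415, 0)
  M3 = (-0.0415, -0.0415, 0)
rvec = (0.1051, 0.0321, 0.1215), |rvec| = θ = 0.16383 rad = 9.386°
Rodrigues: sinθ=0.16309, 1−cosθ=0.01339; R = I + sinθ·[k]× + (1−cosθ)·[k]×²:
    [+0.99212 -0.11927 +0.03833]
    [+0.12264 +0.98712 -0.10268]
    [-0.02559 +0.10658 +0.99398]
t = (0.0614, 0.1088, 0.5328) m
M0: Pc = R·M0+t = (+0.01528, +0.14468, +0.53828); u = 812.8·(+0.01528)/0.53828 + 333.3 = 356.3681, v = 405.6·(+0.14468)/0.53828 + 230.1 = 339.1141
M1: Pc = R·M1+t = (+0.09762, +0.15486, +0.53616); u = 812.8·(+0.09762)/0.53616 + 333.3 = 481.2930, v = 405.6·(+0.15486)/0.53616 + 230.1 = 347.2463
M2: Pc = R·M2+t = (+0.10752, +0.07292, +0.52732); u = 812.8·(+0.10752)/0.52732 + 333.3 = 499.0351, v = 405.6·(+0.07292)/0.52732 + 230.1 = 286.1916
M3: Pc = R·M3+t = (+0.02518, +0.06274, +0.52944); u = 812.8·(+0.02518)/0.52944 + 333.3 = 371.9517, v = 405.6·(+0.06274)/0.52944 + 230.1 = 278.1684

c0=(356.37, 339.11) c1=(481.29, 347.25) c2=(499.04, 286.19) c3=(371.95, 278.17)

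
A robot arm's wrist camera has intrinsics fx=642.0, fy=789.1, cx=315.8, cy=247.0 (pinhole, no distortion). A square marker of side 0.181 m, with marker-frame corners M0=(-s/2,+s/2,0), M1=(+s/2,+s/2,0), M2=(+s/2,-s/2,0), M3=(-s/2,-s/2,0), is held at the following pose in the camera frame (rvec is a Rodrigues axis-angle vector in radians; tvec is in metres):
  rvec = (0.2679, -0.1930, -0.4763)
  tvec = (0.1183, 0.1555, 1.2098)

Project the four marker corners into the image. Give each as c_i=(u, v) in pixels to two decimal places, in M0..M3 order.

c0=(356.59, 424.58) c1=(437.05, 367.08) c2=(401.16, 270.22) c3=(316.33, 328.57)

Intrinsics K: fx=642.0, fy=789.1, cx=315.8, cy=247.0
Marker side s = 0.181 m; corners in marker frame (Z=0):
  M0 = (-0.0905, +0.0905, 0)
  M1 = (+0.0905, +0.0905, 0)
  M2 = (+0.0905, -0.0905, 0)
  M3 = (-0.0905, -0.0905, 0)
rvec = (0.2679, -0.1930, -0.4763), |rvec| = θ = 0.57955 rad = 33.206°
Rodrigues: sinθ=0.54765, 1−cosθ=0.16329; R = I + sinθ·[k]× + (1−cosθ)·[k]×²:
    [+0.87160 +0.42494 -0.24441]
    [-0.47522 +0.85482 -0.20846]
    [+0.12034 +0.29784 +0.94700]
t = (0.1183, 0.1555, 1.2098) m
M0: Pc = R·M0+t = (+0.07788, +0.27587, +1.22586); u = 642.0·(+0.07788)/1.22586 + 315.8 = 356.5855, v = 789.1·(+0.27587)/1.22586 + 247.0 = 424.5789
M1: Pc = R·M1+t = (+0.23564, +0.18985, +1.24765); u = 642.0·(+0.23564)/1.24765 + 315.8 = 437.0516, v = 789.1·(+0.18985)/1.24765 + 247.0 = 367.0770
M2: Pc = R·M2+t = (+0.15872, +0.03513, +1.19374); u = 642.0·(+0.15872)/1.19374 + 315.8 = 401.1620, v = 789.1·(+0.03513)/1.19374 + 247.0 = 270.2234
M3: Pc = R·M3+t = (+0.00096, +0.12115, +1.17195); u = 642.0·(+0.00096)/1.17195 + 315.8 = 316.3274, v = 789.1·(+0.12115)/1.17195 + 247.0 = 328.5702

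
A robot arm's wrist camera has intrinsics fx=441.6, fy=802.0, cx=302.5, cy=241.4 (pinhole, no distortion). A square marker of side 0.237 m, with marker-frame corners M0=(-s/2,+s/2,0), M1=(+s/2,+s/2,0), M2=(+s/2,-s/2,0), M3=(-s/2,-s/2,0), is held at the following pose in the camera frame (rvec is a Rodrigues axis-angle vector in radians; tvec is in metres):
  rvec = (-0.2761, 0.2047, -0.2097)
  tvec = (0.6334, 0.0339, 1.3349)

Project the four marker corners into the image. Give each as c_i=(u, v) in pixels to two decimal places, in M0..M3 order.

c0=(483.32, 346.36) c1=(567.31, 315.24) c2=(540.15, 178.94) c3=(461.10, 212.49)

Intrinsics K: fx=441.6, fy=802.0, cx=302.5, cy=241.4
Marker side s = 0.237 m; corners in marker frame (Z=0):
  M0 = (-0.1185, +0.1185, 0)
  M1 = (+0.1185, +0.1185, 0)
  M2 = (+0.1185, -0.1185, 0)
  M3 = (-0.1185, -0.1185, 0)
rvec = (-0.2761, 0.2047, -0.2097), |rvec| = θ = 0.40263 rad = 23.069°
Rodrigues: sinθ=0.39184, 1−cosθ=0.07996; R = I + sinθ·[k]× + (1−cosθ)·[k]×²:
    [+0.95764 +0.17620 +0.22777]
    [-0.23196 +0.94070 +0.24753]
    [-0.17065 -0.28988 +0.94173]
t = (0.6334, 0.0339, 1.3349) m
M0: Pc = R·M0+t = (+0.54080, +0.17286, +1.32077); u = 441.6·(+0.54080)/1.32077 + 302.5 = 483.3163, v = 802.0·(+0.17286)/1.32077 + 241.4 = 346.3646
M1: Pc = R·M1+t = (+0.76776, +0.11789, +1.28033); u = 441.6·(+0.76776)/1.28033 + 302.5 = 567.3095, v = 802.0·(+0.11789)/1.28033 + 241.4 = 315.2443
M2: Pc = R·M2+t = (+0.72600, -0.10506, +1.34903); u = 441.6·(+0.72600)/1.34903 + 302.5 = 540.1540, v = 802.0·(-0.10506)/1.34903 + 241.4 = 178.9412
M3: Pc = R·M3+t = (+0.49904, -0.05009, +1.38947); u = 441.6·(+0.49904)/1.38947 + 302.5 = 461.1041, v = 802.0·(-0.05009)/1.38947 + 241.4 = 212.4903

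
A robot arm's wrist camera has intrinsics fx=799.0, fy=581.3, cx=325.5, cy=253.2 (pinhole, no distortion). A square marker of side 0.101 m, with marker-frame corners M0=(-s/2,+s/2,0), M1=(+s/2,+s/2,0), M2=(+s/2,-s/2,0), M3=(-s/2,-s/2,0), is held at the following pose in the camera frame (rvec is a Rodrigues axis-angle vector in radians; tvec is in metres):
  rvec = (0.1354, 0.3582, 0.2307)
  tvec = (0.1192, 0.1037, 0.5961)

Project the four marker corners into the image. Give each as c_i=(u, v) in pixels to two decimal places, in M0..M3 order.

Intrinsics K: fx=799.0, fy=581.3, cx=325.5, cy=253.2
Marker side s = 0.101 m; corners in marker frame (Z=0):
  M0 = (-0.0505, +0.0505, 0)
  M1 = (+0.0505, +0.0505, 0)
  M2 = (+0.0505, -0.0505, 0)
  M3 = (-0.0505, -0.0505, 0)
rvec = (0.1354, 0.3582, 0.2307), |rvec| = θ = 0.44706 rad = 25.615°
Rodrigues: sinθ=0.43232, 1−cosθ=0.09828; R = I + sinθ·[k]× + (1−cosθ)·[k]×²:
    [+0.91074 -0.19924 +0.36175]
    [+0.24694 +0.96481 -0.09030]
    [-0.33103 +0.17157 +0.92789]
t = (0.1192, 0.1037, 0.5961) m
M0: Pc = R·M0+t = (+0.06315, +0.13995, +0.62148); u = 799.0·(+0.06315)/0.62148 + 325.5 = 406.6830, v = 581.3·(+0.13995)/0.62148 + 253.2 = 384.1041
M1: Pc = R·M1+t = (+0.15513, +0.16489, +0.58805); u = 799.0·(+0.15513)/0.58805 + 325.5 = 536.2810, v = 581.3·(+0.16489)/0.58805 + 253.2 = 416.2016
M2: Pc = R·M2+t = (+0.17525, +0.06745, +0.57072); u = 799.0·(+0.17525)/0.57072 + 325.5 = 570.8536, v = 581.3·(+0.06745)/0.57072 + 253.2 = 321.8979
M3: Pc = R·M3+t = (+0.08327, +0.04251, +0.60415); u = 799.0·(+0.08327)/0.60415 + 325.5 = 435.6251, v = 581.3·(+0.04251)/0.60415 + 253.2 = 294.0985

c0=(406.68, 384.10) c1=(536.28, 416.20) c2=(570.85, 321.90) c3=(435.63, 294.10)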